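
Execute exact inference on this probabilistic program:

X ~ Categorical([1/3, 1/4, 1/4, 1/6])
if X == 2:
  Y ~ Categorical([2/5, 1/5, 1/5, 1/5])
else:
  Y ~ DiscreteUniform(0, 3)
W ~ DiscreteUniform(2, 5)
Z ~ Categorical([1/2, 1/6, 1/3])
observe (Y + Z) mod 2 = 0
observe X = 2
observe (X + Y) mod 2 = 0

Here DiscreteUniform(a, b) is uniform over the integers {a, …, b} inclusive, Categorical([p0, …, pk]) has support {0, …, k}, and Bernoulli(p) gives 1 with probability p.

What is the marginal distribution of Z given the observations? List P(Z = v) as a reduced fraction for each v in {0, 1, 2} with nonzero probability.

Enumerate traces; 16 have nonzero weight after conditioning:
  (X=2, Y=0, W=2, Z=0) weight 1/80
  (X=2, Y=0, W=2, Z=2) weight 1/120
  (X=2, Y=0, W=3, Z=0) weight 1/80
  (X=2, Y=0, W=3, Z=2) weight 1/120
  (X=2, Y=0, W=4, Z=0) weight 1/80
  (X=2, Y=0, W=4, Z=2) weight 1/120
  (X=2, Y=0, W=5, Z=0) weight 1/80
  (X=2, Y=0, W=5, Z=2) weight 1/120
  … 8 more
Group by Z:
  weight(Z=0) = 3/40
  weight(Z=2) = 1/20
Total weight = 3/40 + 1/20 = 1/8
P(Z=0 | obs) = 3/40 / 1/8 = 3/5
P(Z=2 | obs) = 1/20 / 1/8 = 2/5

P(Z=0) = 3/5, P(Z=2) = 2/5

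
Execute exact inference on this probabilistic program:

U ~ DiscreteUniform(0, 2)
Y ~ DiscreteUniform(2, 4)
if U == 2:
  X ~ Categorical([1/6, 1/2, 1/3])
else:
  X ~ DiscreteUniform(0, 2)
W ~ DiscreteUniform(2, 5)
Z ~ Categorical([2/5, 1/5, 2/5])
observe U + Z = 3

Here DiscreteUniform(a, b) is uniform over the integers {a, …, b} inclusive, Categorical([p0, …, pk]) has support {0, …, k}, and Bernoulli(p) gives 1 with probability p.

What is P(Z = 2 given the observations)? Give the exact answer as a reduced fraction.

P(Z = 2 | obs) = 2/3

Enumerate traces; 72 have nonzero weight after conditioning:
  (U=1, Y=2, X=0, W=2, Z=2) weight 1/270
  (U=1, Y=2, X=0, W=3, Z=2) weight 1/270
  (U=1, Y=2, X=0, W=4, Z=2) weight 1/270
  (U=1, Y=2, X=0, W=5, Z=2) weight 1/270
  (U=1, Y=2, X=1, W=2, Z=2) weight 1/270
  (U=1, Y=2, X=1, W=3, Z=2) weight 1/270
  (U=1, Y=2, X=1, W=4, Z=2) weight 1/270
  (U=1, Y=2, X=1, W=5, Z=2) weight 1/270
  (U=2, Y=2, X=0, W=2, Z=1) weight 1/1080
  … 63 more
Group by Z:
  weight(Z=1) = 1/15
  weight(Z=2) = 2/15
Total weight = 1/15 + 2/15 = 1/5
P(Z=1 | obs) = 1/15 / 1/5 = 1/3
P(Z=2 | obs) = 2/15 / 1/5 = 2/3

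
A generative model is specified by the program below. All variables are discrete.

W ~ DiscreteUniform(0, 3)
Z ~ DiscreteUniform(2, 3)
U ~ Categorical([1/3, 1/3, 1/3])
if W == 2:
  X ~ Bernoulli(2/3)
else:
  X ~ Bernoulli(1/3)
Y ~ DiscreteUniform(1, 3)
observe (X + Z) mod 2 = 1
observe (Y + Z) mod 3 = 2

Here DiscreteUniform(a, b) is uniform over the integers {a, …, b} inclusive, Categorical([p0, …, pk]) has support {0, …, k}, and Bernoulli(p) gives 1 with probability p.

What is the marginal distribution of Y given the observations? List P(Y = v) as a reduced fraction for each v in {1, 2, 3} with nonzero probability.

Enumerate traces; 24 have nonzero weight after conditioning:
  (W=0, Z=2, U=0, X=1, Y=3) weight 1/216
  (W=0, Z=2, U=1, X=1, Y=3) weight 1/216
  (W=0, Z=2, U=2, X=1, Y=3) weight 1/216
  (W=0, Z=3, U=0, X=0, Y=2) weight 1/108
  (W=0, Z=3, U=1, X=0, Y=2) weight 1/108
  (W=0, Z=3, U=2, X=0, Y=2) weight 1/108
  (W=1, Z=2, U=0, X=1, Y=3) weight 1/216
  (W=1, Z=2, U=1, X=1, Y=3) weight 1/216
  … 16 more
Group by Y:
  weight(Y=2) = 7/72
  weight(Y=3) = 5/72
Total weight = 7/72 + 5/72 = 1/6
P(Y=2 | obs) = 7/72 / 1/6 = 7/12
P(Y=3 | obs) = 5/72 / 1/6 = 5/12

P(Y=2) = 7/12, P(Y=3) = 5/12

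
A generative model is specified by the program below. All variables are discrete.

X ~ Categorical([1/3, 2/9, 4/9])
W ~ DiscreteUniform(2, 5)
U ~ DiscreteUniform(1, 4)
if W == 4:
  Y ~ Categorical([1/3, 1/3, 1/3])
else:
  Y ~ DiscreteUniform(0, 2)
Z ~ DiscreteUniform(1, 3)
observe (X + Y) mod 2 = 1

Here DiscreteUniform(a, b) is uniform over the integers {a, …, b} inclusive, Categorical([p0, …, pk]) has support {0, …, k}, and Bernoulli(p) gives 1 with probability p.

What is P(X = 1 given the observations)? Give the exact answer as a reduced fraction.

P(X = 1 | obs) = 4/11

Enumerate traces; 192 have nonzero weight after conditioning:
  (X=0, W=2, U=1, Y=1, Z=1) weight 1/432
  (X=0, W=2, U=1, Y=1, Z=2) weight 1/432
  (X=0, W=2, U=1, Y=1, Z=3) weight 1/432
  (X=0, W=2, U=2, Y=1, Z=1) weight 1/432
  (X=0, W=2, U=2, Y=1, Z=2) weight 1/432
  (X=0, W=2, U=2, Y=1, Z=3) weight 1/432
  (X=0, W=2, U=3, Y=1, Z=1) weight 1/432
  (X=0, W=2, U=3, Y=1, Z=2) weight 1/432
  (X=1, W=2, U=1, Y=0, Z=1) weight 1/648
  (X=2, W=2, U=1, Y=1, Z=1) weight 1/324
  … 182 more
Group by X:
  weight(X=0) = 1/9
  weight(X=1) = 4/27
  weight(X=2) = 4/27
Total weight = 1/9 + 4/27 + 4/27 = 11/27
P(X=0 | obs) = 1/9 / 11/27 = 3/11
P(X=1 | obs) = 4/27 / 11/27 = 4/11
P(X=2 | obs) = 4/27 / 11/27 = 4/11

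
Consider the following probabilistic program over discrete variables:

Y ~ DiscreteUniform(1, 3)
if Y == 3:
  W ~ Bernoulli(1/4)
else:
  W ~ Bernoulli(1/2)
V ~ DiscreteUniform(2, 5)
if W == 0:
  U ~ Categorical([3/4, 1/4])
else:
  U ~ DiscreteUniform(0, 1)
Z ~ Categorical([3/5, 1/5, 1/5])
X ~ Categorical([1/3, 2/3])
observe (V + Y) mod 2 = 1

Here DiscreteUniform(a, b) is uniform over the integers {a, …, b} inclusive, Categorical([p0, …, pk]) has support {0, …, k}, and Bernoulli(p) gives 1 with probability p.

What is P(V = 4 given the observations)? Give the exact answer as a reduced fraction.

P(V = 4 | obs) = 1/3

Enumerate traces; 144 have nonzero weight after conditioning:
  (Y=1, W=0, V=2, U=0, Z=0, X=0) weight 1/160
  (Y=1, W=0, V=2, U=0, Z=0, X=1) weight 1/80
  (Y=1, W=0, V=2, U=0, Z=1, X=0) weight 1/480
  (Y=1, W=0, V=2, U=0, Z=1, X=1) weight 1/240
  (Y=1, W=0, V=2, U=0, Z=2, X=0) weight 1/480
  (Y=1, W=0, V=2, U=0, Z=2, X=1) weight 1/240
  (Y=1, W=0, V=2, U=1, Z=0, X=0) weight 1/480
  (Y=1, W=0, V=2, U=1, Z=0, X=1) weight 1/240
  (Y=1, W=0, V=4, U=0, Z=0, X=0) weight 1/160
  (Y=2, W=0, V=3, U=0, Z=0, X=0) weight 1/160
  … 134 more
Group by V:
  weight(V=2) = 1/6
  weight(V=3) = 1/12
  weight(V=4) = 1/6
  weight(V=5) = 1/12
Total weight = 1/6 + 1/12 + 1/6 + 1/12 = 1/2
P(V=2 | obs) = 1/6 / 1/2 = 1/3
P(V=3 | obs) = 1/12 / 1/2 = 1/6
P(V=4 | obs) = 1/6 / 1/2 = 1/3
P(V=5 | obs) = 1/12 / 1/2 = 1/6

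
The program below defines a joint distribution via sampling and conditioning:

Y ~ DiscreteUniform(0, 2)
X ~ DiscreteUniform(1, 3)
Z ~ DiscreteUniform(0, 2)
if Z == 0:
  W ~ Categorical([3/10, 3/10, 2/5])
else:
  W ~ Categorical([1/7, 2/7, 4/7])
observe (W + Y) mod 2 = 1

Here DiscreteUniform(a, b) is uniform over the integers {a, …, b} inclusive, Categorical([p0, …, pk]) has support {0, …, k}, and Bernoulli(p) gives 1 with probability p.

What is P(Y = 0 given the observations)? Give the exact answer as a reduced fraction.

Enumerate traces; 36 have nonzero weight after conditioning:
  (Y=0, X=1, Z=0, W=1) weight 1/90
  (Y=0, X=1, Z=1, W=1) weight 2/189
  (Y=0, X=1, Z=2, W=1) weight 2/189
  (Y=0, X=2, Z=0, W=1) weight 1/90
  (Y=0, X=2, Z=1, W=1) weight 2/189
  (Y=0, X=2, Z=2, W=1) weight 2/189
  (Y=0, X=3, Z=0, W=1) weight 1/90
  (Y=0, X=3, Z=1, W=1) weight 2/189
  (Y=1, X=1, Z=0, W=0) weight 1/90
  (Y=2, X=1, Z=0, W=1) weight 1/90
  … 26 more
Group by Y:
  weight(Y=0) = 61/630
  weight(Y=1) = 149/630
  weight(Y=2) = 61/630
Total weight = 61/630 + 149/630 + 61/630 = 271/630
P(Y=0 | obs) = 61/630 / 271/630 = 61/271
P(Y=1 | obs) = 149/630 / 271/630 = 149/271
P(Y=2 | obs) = 61/630 / 271/630 = 61/271

P(Y = 0 | obs) = 61/271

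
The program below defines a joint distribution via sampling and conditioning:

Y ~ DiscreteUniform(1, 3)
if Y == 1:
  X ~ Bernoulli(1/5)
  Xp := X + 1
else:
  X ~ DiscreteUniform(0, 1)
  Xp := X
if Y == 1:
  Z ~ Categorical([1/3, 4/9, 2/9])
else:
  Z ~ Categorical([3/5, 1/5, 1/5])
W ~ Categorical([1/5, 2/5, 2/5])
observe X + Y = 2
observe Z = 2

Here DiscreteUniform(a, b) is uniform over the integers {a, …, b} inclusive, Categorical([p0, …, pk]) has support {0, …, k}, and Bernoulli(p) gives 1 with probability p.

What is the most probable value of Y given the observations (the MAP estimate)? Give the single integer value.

Enumerate traces; 6 have nonzero weight after conditioning:
  (Y=1, X=1, Z=2, W=0) weight 2/675
  (Y=1, X=1, Z=2, W=1) weight 4/675
  (Y=1, X=1, Z=2, W=2) weight 4/675
  (Y=2, X=0, Z=2, W=0) weight 1/150
  (Y=2, X=0, Z=2, W=1) weight 1/75
  (Y=2, X=0, Z=2, W=2) weight 1/75
Group by Y:
  weight(Y=1) = 2/135
  weight(Y=2) = 1/30
Total weight = 2/135 + 1/30 = 13/270
P(Y=1 | obs) = 2/135 / 13/270 = 4/13
P(Y=2 | obs) = 1/30 / 13/270 = 9/13
argmax = 2

argmax_v P(Y = v | obs) = 2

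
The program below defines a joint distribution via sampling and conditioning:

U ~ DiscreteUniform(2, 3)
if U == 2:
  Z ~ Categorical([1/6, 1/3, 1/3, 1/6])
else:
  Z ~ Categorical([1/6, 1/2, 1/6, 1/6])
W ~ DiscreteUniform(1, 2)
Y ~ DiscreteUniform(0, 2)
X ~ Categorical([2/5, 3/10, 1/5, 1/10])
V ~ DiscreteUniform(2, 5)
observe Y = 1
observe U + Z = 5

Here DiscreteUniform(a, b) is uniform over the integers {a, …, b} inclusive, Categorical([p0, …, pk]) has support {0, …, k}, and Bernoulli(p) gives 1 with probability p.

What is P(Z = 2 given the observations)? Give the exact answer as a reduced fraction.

Enumerate traces; 64 have nonzero weight after conditioning:
  (U=2, Z=3, W=1, Y=1, X=0, V=2) weight 1/720
  (U=2, Z=3, W=1, Y=1, X=0, V=3) weight 1/720
  (U=2, Z=3, W=1, Y=1, X=0, V=4) weight 1/720
  (U=2, Z=3, W=1, Y=1, X=0, V=5) weight 1/720
  (U=2, Z=3, W=1, Y=1, X=1, V=2) weight 1/960
  (U=2, Z=3, W=1, Y=1, X=1, V=3) weight 1/960
  (U=2, Z=3, W=1, Y=1, X=1, V=4) weight 1/960
  (U=2, Z=3, W=1, Y=1, X=1, V=5) weight 1/960
  (U=3, Z=2, W=1, Y=1, X=0, V=2) weight 1/720
  … 55 more
Group by Z:
  weight(Z=2) = 1/36
  weight(Z=3) = 1/36
Total weight = 1/36 + 1/36 = 1/18
P(Z=2 | obs) = 1/36 / 1/18 = 1/2
P(Z=3 | obs) = 1/36 / 1/18 = 1/2

P(Z = 2 | obs) = 1/2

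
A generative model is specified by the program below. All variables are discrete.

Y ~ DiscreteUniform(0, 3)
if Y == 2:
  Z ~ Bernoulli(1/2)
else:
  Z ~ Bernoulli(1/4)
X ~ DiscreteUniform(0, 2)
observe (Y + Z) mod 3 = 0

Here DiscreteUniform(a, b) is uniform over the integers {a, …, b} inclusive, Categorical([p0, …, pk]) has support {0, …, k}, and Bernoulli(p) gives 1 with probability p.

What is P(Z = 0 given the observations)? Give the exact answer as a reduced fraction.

Enumerate traces; 9 have nonzero weight after conditioning:
  (Y=0, Z=0, X=0) weight 1/16
  (Y=0, Z=0, X=1) weight 1/16
  (Y=0, Z=0, X=2) weight 1/16
  (Y=2, Z=1, X=0) weight 1/24
  (Y=2, Z=1, X=1) weight 1/24
  (Y=2, Z=1, X=2) weight 1/24
  (Y=3, Z=0, X=0) weight 1/16
  (Y=3, Z=0, X=1) weight 1/16
  … 1 more
Group by Z:
  weight(Z=0) = 3/8
  weight(Z=1) = 1/8
Total weight = 3/8 + 1/8 = 1/2
P(Z=0 | obs) = 3/8 / 1/2 = 3/4
P(Z=1 | obs) = 1/8 / 1/2 = 1/4

P(Z = 0 | obs) = 3/4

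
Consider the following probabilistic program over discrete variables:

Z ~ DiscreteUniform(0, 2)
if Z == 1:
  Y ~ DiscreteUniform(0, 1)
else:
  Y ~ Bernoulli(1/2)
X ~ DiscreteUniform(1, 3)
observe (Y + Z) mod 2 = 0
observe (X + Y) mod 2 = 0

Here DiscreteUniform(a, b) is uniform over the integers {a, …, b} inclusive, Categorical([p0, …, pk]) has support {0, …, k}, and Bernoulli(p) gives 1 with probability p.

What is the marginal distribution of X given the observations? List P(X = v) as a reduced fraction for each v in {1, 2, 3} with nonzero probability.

P(X=1) = 1/4, P(X=2) = 1/2, P(X=3) = 1/4

Enumerate traces; 4 have nonzero weight after conditioning:
  (Z=0, Y=0, X=2) weight 1/18
  (Z=1, Y=1, X=1) weight 1/18
  (Z=1, Y=1, X=3) weight 1/18
  (Z=2, Y=0, X=2) weight 1/18
Group by X:
  weight(X=1) = 1/18
  weight(X=2) = 1/9
  weight(X=3) = 1/18
Total weight = 1/18 + 1/9 + 1/18 = 2/9
P(X=1 | obs) = 1/18 / 2/9 = 1/4
P(X=2 | obs) = 1/9 / 2/9 = 1/2
P(X=3 | obs) = 1/18 / 2/9 = 1/4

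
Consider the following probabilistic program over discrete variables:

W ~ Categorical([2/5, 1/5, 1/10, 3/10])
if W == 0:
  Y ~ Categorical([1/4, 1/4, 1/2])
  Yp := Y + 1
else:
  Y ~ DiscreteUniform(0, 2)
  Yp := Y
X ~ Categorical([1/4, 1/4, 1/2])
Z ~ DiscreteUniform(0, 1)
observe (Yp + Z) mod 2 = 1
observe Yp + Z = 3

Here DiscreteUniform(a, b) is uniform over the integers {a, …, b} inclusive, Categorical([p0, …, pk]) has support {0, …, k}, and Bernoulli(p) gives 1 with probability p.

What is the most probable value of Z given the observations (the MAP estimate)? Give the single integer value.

Enumerate traces; 15 have nonzero weight after conditioning:
  (W=0, Y=1, X=0, Z=1) weight 1/80
  (W=0, Y=1, X=1, Z=1) weight 1/80
  (W=0, Y=1, X=2, Z=1) weight 1/40
  (W=0, Y=2, X=0, Z=0) weight 1/40
  (W=0, Y=2, X=1, Z=0) weight 1/40
  (W=0, Y=2, X=2, Z=0) weight 1/20
  (W=1, Y=2, X=0, Z=1) weight 1/120
  (W=1, Y=2, X=1, Z=1) weight 1/120
  … 7 more
Group by Z:
  weight(Z=0) = 1/10
  weight(Z=1) = 3/20
Total weight = 1/10 + 3/20 = 1/4
P(Z=0 | obs) = 1/10 / 1/4 = 2/5
P(Z=1 | obs) = 3/20 / 1/4 = 3/5
argmax = 1

argmax_v P(Z = v | obs) = 1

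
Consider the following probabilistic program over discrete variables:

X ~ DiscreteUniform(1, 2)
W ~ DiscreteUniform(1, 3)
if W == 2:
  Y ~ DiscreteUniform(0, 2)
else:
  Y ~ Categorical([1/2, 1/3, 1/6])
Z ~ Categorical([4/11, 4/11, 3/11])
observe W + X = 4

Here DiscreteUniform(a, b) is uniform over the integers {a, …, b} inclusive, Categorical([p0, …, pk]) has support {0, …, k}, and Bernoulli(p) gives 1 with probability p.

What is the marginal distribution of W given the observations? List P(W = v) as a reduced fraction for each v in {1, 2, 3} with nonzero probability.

P(W=2) = 1/2, P(W=3) = 1/2

Enumerate traces; 18 have nonzero weight after conditioning:
  (X=1, W=3, Y=0, Z=0) weight 1/33
  (X=1, W=3, Y=0, Z=1) weight 1/33
  (X=1, W=3, Y=0, Z=2) weight 1/44
  (X=1, W=3, Y=1, Z=0) weight 2/99
  (X=1, W=3, Y=1, Z=1) weight 2/99
  (X=1, W=3, Y=1, Z=2) weight 1/66
  (X=1, W=3, Y=2, Z=0) weight 1/99
  (X=1, W=3, Y=2, Z=1) weight 1/99
  (X=2, W=2, Y=0, Z=0) weight 2/99
  … 9 more
Group by W:
  weight(W=2) = 1/6
  weight(W=3) = 1/6
Total weight = 1/6 + 1/6 = 1/3
P(W=2 | obs) = 1/6 / 1/3 = 1/2
P(W=3 | obs) = 1/6 / 1/3 = 1/2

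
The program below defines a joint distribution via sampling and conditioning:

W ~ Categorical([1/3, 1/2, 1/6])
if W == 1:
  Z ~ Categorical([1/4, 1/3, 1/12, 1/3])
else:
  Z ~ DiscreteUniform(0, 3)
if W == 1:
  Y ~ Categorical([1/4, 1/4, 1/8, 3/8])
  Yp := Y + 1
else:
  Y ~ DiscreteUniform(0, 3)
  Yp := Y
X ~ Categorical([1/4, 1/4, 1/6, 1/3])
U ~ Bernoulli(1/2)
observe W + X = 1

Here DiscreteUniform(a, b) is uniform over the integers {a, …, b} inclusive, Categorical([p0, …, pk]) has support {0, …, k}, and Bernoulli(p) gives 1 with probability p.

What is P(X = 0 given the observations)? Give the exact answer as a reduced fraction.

Enumerate traces; 64 have nonzero weight after conditioning:
  (W=0, Z=0, Y=0, X=1, U=0) weight 1/384
  (W=0, Z=0, Y=0, X=1, U=1) weight 1/384
  (W=0, Z=0, Y=1, X=1, U=0) weight 1/384
  (W=0, Z=0, Y=1, X=1, U=1) weight 1/384
  (W=0, Z=0, Y=2, X=1, U=0) weight 1/384
  (W=0, Z=0, Y=2, X=1, U=1) weight 1/384
  (W=0, Z=0, Y=3, X=1, U=0) weight 1/384
  (W=0, Z=0, Y=3, X=1, U=1) weight 1/384
  (W=1, Z=0, Y=0, X=0, U=0) weight 1/256
  … 55 more
Group by X:
  weight(X=0) = 1/8
  weight(X=1) = 1/12
Total weight = 1/8 + 1/12 = 5/24
P(X=0 | obs) = 1/8 / 5/24 = 3/5
P(X=1 | obs) = 1/12 / 5/24 = 2/5

P(X = 0 | obs) = 3/5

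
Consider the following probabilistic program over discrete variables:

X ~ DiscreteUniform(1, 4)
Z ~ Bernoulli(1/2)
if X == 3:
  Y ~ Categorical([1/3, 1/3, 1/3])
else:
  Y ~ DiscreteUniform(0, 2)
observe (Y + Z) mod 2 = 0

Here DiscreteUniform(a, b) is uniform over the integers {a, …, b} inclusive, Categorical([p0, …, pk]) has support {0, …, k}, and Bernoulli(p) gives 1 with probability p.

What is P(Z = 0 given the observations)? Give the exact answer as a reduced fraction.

P(Z = 0 | obs) = 2/3

Enumerate traces; 12 have nonzero weight after conditioning:
  (X=1, Z=0, Y=0) weight 1/24
  (X=1, Z=0, Y=2) weight 1/24
  (X=1, Z=1, Y=1) weight 1/24
  (X=2, Z=0, Y=0) weight 1/24
  (X=2, Z=0, Y=2) weight 1/24
  (X=2, Z=1, Y=1) weight 1/24
  (X=3, Z=0, Y=0) weight 1/24
  (X=3, Z=0, Y=2) weight 1/24
  … 4 more
Group by Z:
  weight(Z=0) = 1/3
  weight(Z=1) = 1/6
Total weight = 1/3 + 1/6 = 1/2
P(Z=0 | obs) = 1/3 / 1/2 = 2/3
P(Z=1 | obs) = 1/6 / 1/2 = 1/3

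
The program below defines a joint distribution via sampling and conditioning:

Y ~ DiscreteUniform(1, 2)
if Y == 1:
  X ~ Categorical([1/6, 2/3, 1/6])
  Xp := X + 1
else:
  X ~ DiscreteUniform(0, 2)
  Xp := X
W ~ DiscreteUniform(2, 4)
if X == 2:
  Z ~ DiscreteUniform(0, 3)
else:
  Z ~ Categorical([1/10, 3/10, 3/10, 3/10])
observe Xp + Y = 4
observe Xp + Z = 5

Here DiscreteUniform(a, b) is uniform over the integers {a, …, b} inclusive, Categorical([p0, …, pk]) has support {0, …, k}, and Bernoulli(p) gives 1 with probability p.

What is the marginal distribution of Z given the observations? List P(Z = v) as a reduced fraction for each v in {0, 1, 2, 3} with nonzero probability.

Enumerate traces; 6 have nonzero weight after conditioning:
  (Y=1, X=2, W=2, Z=2) weight 1/144
  (Y=1, X=2, W=3, Z=2) weight 1/144
  (Y=1, X=2, W=4, Z=2) weight 1/144
  (Y=2, X=2, W=2, Z=3) weight 1/72
  (Y=2, X=2, W=3, Z=3) weight 1/72
  (Y=2, X=2, W=4, Z=3) weight 1/72
Group by Z:
  weight(Z=2) = 1/48
  weight(Z=3) = 1/24
Total weight = 1/48 + 1/24 = 1/16
P(Z=2 | obs) = 1/48 / 1/16 = 1/3
P(Z=3 | obs) = 1/24 / 1/16 = 2/3

P(Z=2) = 1/3, P(Z=3) = 2/3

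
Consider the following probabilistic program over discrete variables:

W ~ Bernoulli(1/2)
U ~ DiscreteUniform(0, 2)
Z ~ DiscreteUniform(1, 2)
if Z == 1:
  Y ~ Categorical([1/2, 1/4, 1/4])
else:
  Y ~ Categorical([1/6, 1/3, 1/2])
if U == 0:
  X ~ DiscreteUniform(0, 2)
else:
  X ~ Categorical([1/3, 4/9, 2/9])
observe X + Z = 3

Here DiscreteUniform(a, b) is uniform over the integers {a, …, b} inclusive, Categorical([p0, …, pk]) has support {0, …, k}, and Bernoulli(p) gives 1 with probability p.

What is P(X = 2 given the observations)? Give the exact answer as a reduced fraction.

Enumerate traces; 36 have nonzero weight after conditioning:
  (W=0, U=0, Z=1, Y=0, X=2) weight 1/72
  (W=0, U=0, Z=1, Y=1, X=2) weight 1/144
  (W=0, U=0, Z=1, Y=2, X=2) weight 1/144
  (W=0, U=0, Z=2, Y=0, X=1) weight 1/216
  (W=0, U=0, Z=2, Y=1, X=1) weight 1/108
  (W=0, U=0, Z=2, Y=2, X=1) weight 1/72
  (W=0, U=1, Z=1, Y=0, X=2) weight 1/108
  (W=0, U=1, Z=1, Y=1, X=2) weight 1/216
  … 28 more
Group by X:
  weight(X=1) = 11/54
  weight(X=2) = 7/54
Total weight = 11/54 + 7/54 = 1/3
P(X=1 | obs) = 11/54 / 1/3 = 11/18
P(X=2 | obs) = 7/54 / 1/3 = 7/18

P(X = 2 | obs) = 7/18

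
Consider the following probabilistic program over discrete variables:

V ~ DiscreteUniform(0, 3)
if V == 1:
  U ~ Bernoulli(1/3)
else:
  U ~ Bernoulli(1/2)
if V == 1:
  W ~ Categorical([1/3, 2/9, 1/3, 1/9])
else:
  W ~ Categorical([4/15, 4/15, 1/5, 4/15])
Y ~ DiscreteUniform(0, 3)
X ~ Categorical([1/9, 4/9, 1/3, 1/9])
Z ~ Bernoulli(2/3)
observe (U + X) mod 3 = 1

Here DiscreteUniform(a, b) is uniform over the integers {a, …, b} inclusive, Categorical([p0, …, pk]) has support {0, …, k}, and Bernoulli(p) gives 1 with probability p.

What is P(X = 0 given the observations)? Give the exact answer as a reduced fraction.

Enumerate traces; 384 have nonzero weight after conditioning:
  (V=0, U=0, W=0, Y=0, X=1, Z=0) weight 1/810
  (V=0, U=0, W=0, Y=0, X=1, Z=1) weight 1/405
  (V=0, U=0, W=0, Y=1, X=1, Z=0) weight 1/810
  (V=0, U=0, W=0, Y=1, X=1, Z=1) weight 1/405
  (V=0, U=0, W=0, Y=2, X=1, Z=0) weight 1/810
  (V=0, U=0, W=0, Y=2, X=1, Z=1) weight 1/405
  (V=0, U=0, W=0, Y=3, X=1, Z=0) weight 1/810
  (V=0, U=0, W=0, Y=3, X=1, Z=1) weight 1/405
  (V=0, U=1, W=0, Y=0, X=0, Z=0) weight 1/3240
  (V=0, U=1, W=0, Y=0, X=3, Z=0) weight 1/3240
  … 374 more
Group by X:
  weight(X=0) = 11/216
  weight(X=1) = 13/54
  weight(X=3) = 11/216
Total weight = 11/216 + 13/54 + 11/216 = 37/108
P(X=0 | obs) = 11/216 / 37/108 = 11/74
P(X=1 | obs) = 13/54 / 37/108 = 26/37
P(X=3 | obs) = 11/216 / 37/108 = 11/74

P(X = 0 | obs) = 11/74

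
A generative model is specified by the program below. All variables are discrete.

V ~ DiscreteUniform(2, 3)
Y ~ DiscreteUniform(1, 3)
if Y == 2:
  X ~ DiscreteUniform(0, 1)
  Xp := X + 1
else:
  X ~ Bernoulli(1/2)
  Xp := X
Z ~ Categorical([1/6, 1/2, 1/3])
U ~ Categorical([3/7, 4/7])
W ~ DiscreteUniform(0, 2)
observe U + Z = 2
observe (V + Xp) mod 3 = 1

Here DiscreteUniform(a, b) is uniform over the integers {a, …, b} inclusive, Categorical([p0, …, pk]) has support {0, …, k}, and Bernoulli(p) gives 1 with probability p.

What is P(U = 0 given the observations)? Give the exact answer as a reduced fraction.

Enumerate traces; 24 have nonzero weight after conditioning:
  (V=2, Y=2, X=1, Z=1, U=1, W=0) weight 1/126
  (V=2, Y=2, X=1, Z=1, U=1, W=1) weight 1/126
  (V=2, Y=2, X=1, Z=1, U=1, W=2) weight 1/126
  (V=2, Y=2, X=1, Z=2, U=0, W=0) weight 1/252
  (V=2, Y=2, X=1, Z=2, U=0, W=1) weight 1/252
  (V=2, Y=2, X=1, Z=2, U=0, W=2) weight 1/252
  (V=3, Y=1, X=1, Z=1, U=1, W=0) weight 1/126
  (V=3, Y=1, X=1, Z=1, U=1, W=1) weight 1/126
  … 16 more
Group by U:
  weight(U=0) = 1/21
  weight(U=1) = 2/21
Total weight = 1/21 + 2/21 = 1/7
P(U=0 | obs) = 1/21 / 1/7 = 1/3
P(U=1 | obs) = 2/21 / 1/7 = 2/3

P(U = 0 | obs) = 1/3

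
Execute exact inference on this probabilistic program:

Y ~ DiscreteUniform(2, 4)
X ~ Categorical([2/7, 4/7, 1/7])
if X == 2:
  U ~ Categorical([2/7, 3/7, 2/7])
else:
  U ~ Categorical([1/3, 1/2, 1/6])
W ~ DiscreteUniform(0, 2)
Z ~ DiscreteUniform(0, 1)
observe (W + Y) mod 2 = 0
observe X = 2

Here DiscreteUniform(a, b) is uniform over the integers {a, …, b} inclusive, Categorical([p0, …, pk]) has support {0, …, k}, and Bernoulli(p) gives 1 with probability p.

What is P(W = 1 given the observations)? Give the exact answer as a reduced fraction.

P(W = 1 | obs) = 1/5

Enumerate traces; 30 have nonzero weight after conditioning:
  (Y=2, X=2, U=0, W=0, Z=0) weight 1/441
  (Y=2, X=2, U=0, W=0, Z=1) weight 1/441
  (Y=2, X=2, U=0, W=2, Z=0) weight 1/441
  (Y=2, X=2, U=0, W=2, Z=1) weight 1/441
  (Y=2, X=2, U=1, W=0, Z=0) weight 1/294
  (Y=2, X=2, U=1, W=0, Z=1) weight 1/294
  (Y=2, X=2, U=1, W=2, Z=0) weight 1/294
  (Y=2, X=2, U=1, W=2, Z=1) weight 1/294
  (Y=3, X=2, U=0, W=1, Z=0) weight 1/441
  … 21 more
Group by W:
  weight(W=0) = 2/63
  weight(W=1) = 1/63
  weight(W=2) = 2/63
Total weight = 2/63 + 1/63 + 2/63 = 5/63
P(W=0 | obs) = 2/63 / 5/63 = 2/5
P(W=1 | obs) = 1/63 / 5/63 = 1/5
P(W=2 | obs) = 2/63 / 5/63 = 2/5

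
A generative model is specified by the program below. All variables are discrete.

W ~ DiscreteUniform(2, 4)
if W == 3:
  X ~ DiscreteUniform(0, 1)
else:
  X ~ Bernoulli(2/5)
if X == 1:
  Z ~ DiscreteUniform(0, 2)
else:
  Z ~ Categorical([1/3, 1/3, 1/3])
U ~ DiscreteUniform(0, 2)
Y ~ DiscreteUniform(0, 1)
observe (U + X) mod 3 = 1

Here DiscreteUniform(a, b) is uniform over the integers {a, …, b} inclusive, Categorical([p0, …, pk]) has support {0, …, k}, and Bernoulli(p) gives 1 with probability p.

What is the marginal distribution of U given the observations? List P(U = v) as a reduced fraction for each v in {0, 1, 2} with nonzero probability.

P(U=0) = 13/30, P(U=1) = 17/30

Enumerate traces; 36 have nonzero weight after conditioning:
  (W=2, X=0, Z=0, U=1, Y=0) weight 1/90
  (W=2, X=0, Z=0, U=1, Y=1) weight 1/90
  (W=2, X=0, Z=1, U=1, Y=0) weight 1/90
  (W=2, X=0, Z=1, U=1, Y=1) weight 1/90
  (W=2, X=0, Z=2, U=1, Y=0) weight 1/90
  (W=2, X=0, Z=2, U=1, Y=1) weight 1/90
  (W=2, X=1, Z=0, U=0, Y=0) weight 1/135
  (W=2, X=1, Z=0, U=0, Y=1) weight 1/135
  … 28 more
Group by U:
  weight(U=0) = 13/90
  weight(U=1) = 17/90
Total weight = 13/90 + 17/90 = 1/3
P(U=0 | obs) = 13/90 / 1/3 = 13/30
P(U=1 | obs) = 17/90 / 1/3 = 17/30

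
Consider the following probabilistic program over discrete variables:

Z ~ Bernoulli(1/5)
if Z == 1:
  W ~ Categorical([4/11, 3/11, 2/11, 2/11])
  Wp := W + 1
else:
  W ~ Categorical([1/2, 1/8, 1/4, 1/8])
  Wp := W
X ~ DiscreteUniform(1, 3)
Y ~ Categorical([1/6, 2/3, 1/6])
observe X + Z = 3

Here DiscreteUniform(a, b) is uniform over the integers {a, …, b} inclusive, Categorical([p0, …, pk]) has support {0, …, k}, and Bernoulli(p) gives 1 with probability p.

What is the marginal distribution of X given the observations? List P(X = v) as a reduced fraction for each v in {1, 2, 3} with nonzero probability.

P(X=2) = 1/5, P(X=3) = 4/5

Enumerate traces; 24 have nonzero weight after conditioning:
  (Z=0, W=0, X=3, Y=0) weight 1/45
  (Z=0, W=0, X=3, Y=1) weight 4/45
  (Z=0, W=0, X=3, Y=2) weight 1/45
  (Z=0, W=1, X=3, Y=0) weight 1/180
  (Z=0, W=1, X=3, Y=1) weight 1/45
  (Z=0, W=1, X=3, Y=2) weight 1/180
  (Z=0, W=2, X=3, Y=0) weight 1/90
  (Z=0, W=2, X=3, Y=1) weight 2/45
  (Z=1, W=0, X=2, Y=0) weight 2/495
  … 15 more
Group by X:
  weight(X=2) = 1/15
  weight(X=3) = 4/15
Total weight = 1/15 + 4/15 = 1/3
P(X=2 | obs) = 1/15 / 1/3 = 1/5
P(X=3 | obs) = 4/15 / 1/3 = 4/5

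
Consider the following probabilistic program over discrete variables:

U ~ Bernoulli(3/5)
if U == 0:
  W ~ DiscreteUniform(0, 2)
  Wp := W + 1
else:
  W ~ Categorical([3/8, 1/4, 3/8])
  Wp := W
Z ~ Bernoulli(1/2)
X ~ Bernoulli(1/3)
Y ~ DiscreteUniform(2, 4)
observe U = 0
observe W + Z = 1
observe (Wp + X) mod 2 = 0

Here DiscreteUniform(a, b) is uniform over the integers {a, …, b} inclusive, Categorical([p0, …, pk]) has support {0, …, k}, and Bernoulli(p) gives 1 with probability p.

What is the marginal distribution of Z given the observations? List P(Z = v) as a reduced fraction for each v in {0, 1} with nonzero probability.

Enumerate traces; 6 have nonzero weight after conditioning:
  (U=0, W=0, Z=1, X=1, Y=2) weight 1/135
  (U=0, W=0, Z=1, X=1, Y=3) weight 1/135
  (U=0, W=0, Z=1, X=1, Y=4) weight 1/135
  (U=0, W=1, Z=0, X=0, Y=2) weight 2/135
  (U=0, W=1, Z=0, X=0, Y=3) weight 2/135
  (U=0, W=1, Z=0, X=0, Y=4) weight 2/135
Group by Z:
  weight(Z=0) = 2/45
  weight(Z=1) = 1/45
Total weight = 2/45 + 1/45 = 1/15
P(Z=0 | obs) = 2/45 / 1/15 = 2/3
P(Z=1 | obs) = 1/45 / 1/15 = 1/3

P(Z=0) = 2/3, P(Z=1) = 1/3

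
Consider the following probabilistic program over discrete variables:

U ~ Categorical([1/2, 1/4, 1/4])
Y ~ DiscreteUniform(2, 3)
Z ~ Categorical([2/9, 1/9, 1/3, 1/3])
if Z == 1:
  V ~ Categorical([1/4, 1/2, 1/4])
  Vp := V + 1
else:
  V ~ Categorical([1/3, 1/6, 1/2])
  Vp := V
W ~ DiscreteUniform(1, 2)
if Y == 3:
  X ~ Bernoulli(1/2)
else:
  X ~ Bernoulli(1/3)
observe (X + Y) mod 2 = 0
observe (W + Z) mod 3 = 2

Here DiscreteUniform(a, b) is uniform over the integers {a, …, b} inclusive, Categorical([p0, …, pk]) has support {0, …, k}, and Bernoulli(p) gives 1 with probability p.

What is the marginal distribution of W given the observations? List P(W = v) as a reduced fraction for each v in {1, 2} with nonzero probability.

P(W=1) = 1/6, P(W=2) = 5/6

Enumerate traces; 54 have nonzero weight after conditioning:
  (U=0, Y=2, Z=0, V=0, W=2, X=0) weight 1/162
  (U=0, Y=2, Z=0, V=1, W=2, X=0) weight 1/324
  (U=0, Y=2, Z=0, V=2, W=2, X=0) weight 1/108
  (U=0, Y=2, Z=1, V=0, W=1, X=0) weight 1/432
  (U=0, Y=2, Z=1, V=1, W=1, X=0) weight 1/216
  (U=0, Y=2, Z=1, V=2, W=1, X=0) weight 1/432
  (U=0, Y=2, Z=3, V=0, W=2, X=0) weight 1/108
  (U=0, Y=2, Z=3, V=1, W=2, X=0) weight 1/216
  … 46 more
Group by W:
  weight(W=1) = 7/216
  weight(W=2) = 35/216
Total weight = 7/216 + 35/216 = 7/36
P(W=1 | obs) = 7/216 / 7/36 = 1/6
P(W=2 | obs) = 35/216 / 7/36 = 5/6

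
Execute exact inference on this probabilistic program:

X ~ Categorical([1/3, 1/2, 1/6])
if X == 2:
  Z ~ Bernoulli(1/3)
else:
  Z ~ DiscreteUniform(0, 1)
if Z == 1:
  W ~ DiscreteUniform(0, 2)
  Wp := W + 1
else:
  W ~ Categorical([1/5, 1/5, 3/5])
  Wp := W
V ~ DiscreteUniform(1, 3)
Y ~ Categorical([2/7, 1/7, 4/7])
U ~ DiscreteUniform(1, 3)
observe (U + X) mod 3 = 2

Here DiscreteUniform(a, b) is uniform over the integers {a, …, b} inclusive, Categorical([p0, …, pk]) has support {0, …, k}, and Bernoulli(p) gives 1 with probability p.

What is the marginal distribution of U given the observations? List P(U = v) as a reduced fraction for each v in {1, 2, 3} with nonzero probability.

Enumerate traces; 162 have nonzero weight after conditioning:
  (X=0, Z=0, W=0, V=1, Y=0, U=2) weight 1/945
  (X=0, Z=0, W=0, V=1, Y=1, U=2) weight 1/1890
  (X=0, Z=0, W=0, V=1, Y=2, U=2) weight 2/945
  (X=0, Z=0, W=0, V=2, Y=0, U=2) weight 1/945
  (X=0, Z=0, W=0, V=2, Y=1, U=2) weight 1/1890
  (X=0, Z=0, W=0, V=2, Y=2, U=2) weight 2/945
  (X=0, Z=0, W=0, V=3, Y=0, U=2) weight 1/945
  (X=0, Z=0, W=0, V=3, Y=1, U=2) weight 1/1890
  (X=1, Z=0, W=0, V=1, Y=0, U=1) weight 1/630
  (X=2, Z=0, W=0, V=1, Y=0, U=3) weight 2/2835
  … 152 more
Group by U:
  weight(U=1) = 1/6
  weight(U=2) = 1/9
  weight(U=3) = 1/18
Total weight = 1/6 + 1/9 + 1/18 = 1/3
P(U=1 | obs) = 1/6 / 1/3 = 1/2
P(U=2 | obs) = 1/9 / 1/3 = 1/3
P(U=3 | obs) = 1/18 / 1/3 = 1/6

P(U=1) = 1/2, P(U=2) = 1/3, P(U=3) = 1/6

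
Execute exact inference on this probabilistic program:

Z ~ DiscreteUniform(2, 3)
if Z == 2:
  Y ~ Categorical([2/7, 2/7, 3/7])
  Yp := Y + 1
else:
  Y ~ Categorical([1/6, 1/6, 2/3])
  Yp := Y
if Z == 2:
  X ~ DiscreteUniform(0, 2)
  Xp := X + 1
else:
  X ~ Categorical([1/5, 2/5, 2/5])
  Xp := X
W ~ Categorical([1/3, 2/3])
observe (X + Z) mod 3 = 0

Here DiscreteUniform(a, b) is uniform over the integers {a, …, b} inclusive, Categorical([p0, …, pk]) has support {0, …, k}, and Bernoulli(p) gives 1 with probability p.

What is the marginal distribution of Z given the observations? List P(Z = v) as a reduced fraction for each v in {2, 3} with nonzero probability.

Enumerate traces; 12 have nonzero weight after conditioning:
  (Z=2, Y=0, X=1, W=0) weight 1/63
  (Z=2, Y=0, X=1, W=1) weight 2/63
  (Z=2, Y=1, X=1, W=0) weight 1/63
  (Z=2, Y=1, X=1, W=1) weight 2/63
  (Z=2, Y=2, X=1, W=0) weight 1/42
  (Z=2, Y=2, X=1, W=1) weight 1/21
  (Z=3, Y=0, X=0, W=0) weight 1/180
  (Z=3, Y=0, X=0, W=1) weight 1/90
  … 4 more
Group by Z:
  weight(Z=2) = 1/6
  weight(Z=3) = 1/10
Total weight = 1/6 + 1/10 = 4/15
P(Z=2 | obs) = 1/6 / 4/15 = 5/8
P(Z=3 | obs) = 1/10 / 4/15 = 3/8

P(Z=2) = 5/8, P(Z=3) = 3/8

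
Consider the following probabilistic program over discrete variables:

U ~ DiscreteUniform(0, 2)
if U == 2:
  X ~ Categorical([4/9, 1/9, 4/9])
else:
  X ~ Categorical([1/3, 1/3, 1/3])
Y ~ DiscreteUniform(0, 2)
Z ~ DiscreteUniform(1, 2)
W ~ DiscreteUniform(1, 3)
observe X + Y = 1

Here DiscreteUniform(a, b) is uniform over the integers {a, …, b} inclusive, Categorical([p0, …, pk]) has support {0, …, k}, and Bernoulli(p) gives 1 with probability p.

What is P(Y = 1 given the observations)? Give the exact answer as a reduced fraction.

Enumerate traces; 36 have nonzero weight after conditioning:
  (U=0, X=0, Y=1, Z=1, W=1) weight 1/162
  (U=0, X=0, Y=1, Z=1, W=2) weight 1/162
  (U=0, X=0, Y=1, Z=1, W=3) weight 1/162
  (U=0, X=0, Y=1, Z=2, W=1) weight 1/162
  (U=0, X=0, Y=1, Z=2, W=2) weight 1/162
  (U=0, X=0, Y=1, Z=2, W=3) weight 1/162
  (U=0, X=1, Y=0, Z=1, W=1) weight 1/162
  (U=0, X=1, Y=0, Z=1, W=2) weight 1/162
  … 28 more
Group by Y:
  weight(Y=0) = 7/81
  weight(Y=1) = 10/81
Total weight = 7/81 + 10/81 = 17/81
P(Y=0 | obs) = 7/81 / 17/81 = 7/17
P(Y=1 | obs) = 10/81 / 17/81 = 10/17

P(Y = 1 | obs) = 10/17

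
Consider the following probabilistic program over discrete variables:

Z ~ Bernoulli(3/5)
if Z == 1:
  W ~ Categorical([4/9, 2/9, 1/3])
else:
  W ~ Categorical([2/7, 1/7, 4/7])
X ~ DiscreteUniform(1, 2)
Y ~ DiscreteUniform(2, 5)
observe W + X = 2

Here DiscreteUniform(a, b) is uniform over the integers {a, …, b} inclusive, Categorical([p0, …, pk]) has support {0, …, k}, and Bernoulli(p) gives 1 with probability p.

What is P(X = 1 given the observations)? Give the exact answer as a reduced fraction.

Enumerate traces; 16 have nonzero weight after conditioning:
  (Z=0, W=0, X=2, Y=2) weight 1/70
  (Z=0, W=0, X=2, Y=3) weight 1/70
  (Z=0, W=0, X=2, Y=4) weight 1/70
  (Z=0, W=0, X=2, Y=5) weight 1/70
  (Z=0, W=1, X=1, Y=2) weight 1/140
  (Z=0, W=1, X=1, Y=3) weight 1/140
  (Z=0, W=1, X=1, Y=4) weight 1/140
  (Z=0, W=1, X=1, Y=5) weight 1/140
  … 8 more
Group by X:
  weight(X=1) = 2/21
  weight(X=2) = 4/21
Total weight = 2/21 + 4/21 = 2/7
P(X=1 | obs) = 2/21 / 2/7 = 1/3
P(X=2 | obs) = 4/21 / 2/7 = 2/3

P(X = 1 | obs) = 1/3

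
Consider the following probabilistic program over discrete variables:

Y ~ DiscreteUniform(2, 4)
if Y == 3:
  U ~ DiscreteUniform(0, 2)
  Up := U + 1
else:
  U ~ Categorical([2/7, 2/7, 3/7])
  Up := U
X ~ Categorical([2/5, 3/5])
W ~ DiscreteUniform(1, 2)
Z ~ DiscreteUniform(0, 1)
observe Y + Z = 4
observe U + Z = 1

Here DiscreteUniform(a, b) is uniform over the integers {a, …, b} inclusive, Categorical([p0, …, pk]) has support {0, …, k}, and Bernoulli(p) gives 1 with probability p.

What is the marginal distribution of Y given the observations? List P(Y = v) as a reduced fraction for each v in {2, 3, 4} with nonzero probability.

P(Y=3) = 7/13, P(Y=4) = 6/13

Enumerate traces; 8 have nonzero weight after conditioning:
  (Y=3, U=0, X=0, W=1, Z=1) weight 1/90
  (Y=3, U=0, X=0, W=2, Z=1) weight 1/90
  (Y=3, U=0, X=1, W=1, Z=1) weight 1/60
  (Y=3, U=0, X=1, W=2, Z=1) weight 1/60
  (Y=4, U=1, X=0, W=1, Z=0) weight 1/105
  (Y=4, U=1, X=0, W=2, Z=0) weight 1/105
  (Y=4, U=1, X=1, W=1, Z=0) weight 1/70
  (Y=4, U=1, X=1, W=2, Z=0) weight 1/70
Group by Y:
  weight(Y=3) = 1/18
  weight(Y=4) = 1/21
Total weight = 1/18 + 1/21 = 13/126
P(Y=3 | obs) = 1/18 / 13/126 = 7/13
P(Y=4 | obs) = 1/21 / 13/126 = 6/13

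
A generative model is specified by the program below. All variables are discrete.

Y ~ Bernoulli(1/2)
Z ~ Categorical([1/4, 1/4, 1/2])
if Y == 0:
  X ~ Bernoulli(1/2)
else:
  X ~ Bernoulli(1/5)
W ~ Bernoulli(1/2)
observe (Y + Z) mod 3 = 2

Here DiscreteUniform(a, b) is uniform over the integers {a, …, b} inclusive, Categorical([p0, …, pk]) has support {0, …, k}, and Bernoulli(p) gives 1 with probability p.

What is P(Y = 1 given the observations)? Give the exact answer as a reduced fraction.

Enumerate traces; 8 have nonzero weight after conditioning:
  (Y=0, Z=2, X=0, W=0) weight 1/16
  (Y=0, Z=2, X=0, W=1) weight 1/16
  (Y=0, Z=2, X=1, W=0) weight 1/16
  (Y=0, Z=2, X=1, W=1) weight 1/16
  (Y=1, Z=1, X=0, W=0) weight 1/20
  (Y=1, Z=1, X=0, W=1) weight 1/20
  (Y=1, Z=1, X=1, W=0) weight 1/80
  (Y=1, Z=1, X=1, W=1) weight 1/80
Group by Y:
  weight(Y=0) = 1/4
  weight(Y=1) = 1/8
Total weight = 1/4 + 1/8 = 3/8
P(Y=0 | obs) = 1/4 / 3/8 = 2/3
P(Y=1 | obs) = 1/8 / 3/8 = 1/3

P(Y = 1 | obs) = 1/3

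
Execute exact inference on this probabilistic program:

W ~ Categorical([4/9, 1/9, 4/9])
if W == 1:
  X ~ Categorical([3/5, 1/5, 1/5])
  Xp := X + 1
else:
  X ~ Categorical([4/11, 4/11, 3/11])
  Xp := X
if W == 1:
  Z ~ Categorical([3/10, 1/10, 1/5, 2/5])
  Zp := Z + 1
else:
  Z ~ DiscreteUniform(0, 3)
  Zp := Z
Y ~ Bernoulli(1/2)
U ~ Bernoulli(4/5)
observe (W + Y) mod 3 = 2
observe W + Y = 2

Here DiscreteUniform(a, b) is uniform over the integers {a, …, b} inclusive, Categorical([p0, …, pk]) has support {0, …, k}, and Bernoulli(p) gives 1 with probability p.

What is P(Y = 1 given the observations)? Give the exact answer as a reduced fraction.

P(Y = 1 | obs) = 1/5

Enumerate traces; 48 have nonzero weight after conditioning:
  (W=1, X=0, Z=0, Y=1, U=0) weight 1/500
  (W=1, X=0, Z=0, Y=1, U=1) weight 1/125
  (W=1, X=0, Z=1, Y=1, U=0) weight 1/1500
  (W=1, X=0, Z=1, Y=1, U=1) weight 1/375
  (W=1, X=0, Z=2, Y=1, U=0) weight 1/750
  (W=1, X=0, Z=2, Y=1, U=1) weight 2/375
  (W=1, X=0, Z=3, Y=1, U=0) weight 1/375
  (W=1, X=0, Z=3, Y=1, U=1) weight 4/375
  (W=2, X=0, Z=0, Y=0, U=0) weight 2/495
  … 39 more
Group by Y:
  weight(Y=0) = 2/9
  weight(Y=1) = 1/18
Total weight = 2/9 + 1/18 = 5/18
P(Y=0 | obs) = 2/9 / 5/18 = 4/5
P(Y=1 | obs) = 1/18 / 5/18 = 1/5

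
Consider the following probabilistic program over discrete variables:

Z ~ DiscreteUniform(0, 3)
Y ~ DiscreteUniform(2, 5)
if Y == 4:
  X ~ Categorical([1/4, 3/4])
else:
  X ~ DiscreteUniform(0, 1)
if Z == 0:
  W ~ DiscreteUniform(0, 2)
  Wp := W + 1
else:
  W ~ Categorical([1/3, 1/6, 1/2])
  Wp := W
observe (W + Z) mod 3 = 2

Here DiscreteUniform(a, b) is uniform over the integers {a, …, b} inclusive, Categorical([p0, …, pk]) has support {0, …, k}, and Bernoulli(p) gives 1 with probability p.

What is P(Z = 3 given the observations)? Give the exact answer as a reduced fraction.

Enumerate traces; 32 have nonzero weight after conditioning:
  (Z=0, Y=2, X=0, W=2) weight 1/96
  (Z=0, Y=2, X=1, W=2) weight 1/96
  (Z=0, Y=3, X=0, W=2) weight 1/96
  (Z=0, Y=3, X=1, W=2) weight 1/96
  (Z=0, Y=4, X=0, W=2) weight 1/192
  (Z=0, Y=4, X=1, W=2) weight 1/64
  (Z=0, Y=5, X=0, W=2) weight 1/96
  (Z=0, Y=5, X=1, W=2) weight 1/96
  (Z=1, Y=2, X=0, W=1) weight 1/192
  (Z=2, Y=2, X=0, W=0) weight 1/96
  … 22 more
Group by Z:
  weight(Z=0) = 1/12
  weight(Z=1) = 1/24
  weight(Z=2) = 1/12
  weight(Z=3) = 1/8
Total weight = 1/12 + 1/24 + 1/12 + 1/8 = 1/3
P(Z=0 | obs) = 1/12 / 1/3 = 1/4
P(Z=1 | obs) = 1/24 / 1/3 = 1/8
P(Z=2 | obs) = 1/12 / 1/3 = 1/4
P(Z=3 | obs) = 1/8 / 1/3 = 3/8

P(Z = 3 | obs) = 3/8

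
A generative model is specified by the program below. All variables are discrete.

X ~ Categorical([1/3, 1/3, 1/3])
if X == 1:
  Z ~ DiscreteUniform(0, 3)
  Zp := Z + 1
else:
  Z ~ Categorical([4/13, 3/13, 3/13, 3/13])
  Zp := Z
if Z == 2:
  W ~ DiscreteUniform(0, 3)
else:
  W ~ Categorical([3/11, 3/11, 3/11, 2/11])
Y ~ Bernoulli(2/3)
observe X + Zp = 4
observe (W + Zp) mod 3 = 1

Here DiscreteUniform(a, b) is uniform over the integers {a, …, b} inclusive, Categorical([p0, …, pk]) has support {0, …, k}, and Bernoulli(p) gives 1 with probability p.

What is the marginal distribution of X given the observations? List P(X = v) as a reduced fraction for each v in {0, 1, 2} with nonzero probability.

Enumerate traces; 4 have nonzero weight after conditioning:
  (X=1, Z=2, W=1, Y=0) weight 1/144
  (X=1, Z=2, W=1, Y=1) weight 1/72
  (X=2, Z=2, W=2, Y=0) weight 1/156
  (X=2, Z=2, W=2, Y=1) weight 1/78
Group by X:
  weight(X=1) = 1/48
  weight(X=2) = 1/52
Total weight = 1/48 + 1/52 = 25/624
P(X=1 | obs) = 1/48 / 25/624 = 13/25
P(X=2 | obs) = 1/52 / 25/624 = 12/25

P(X=1) = 13/25, P(X=2) = 12/25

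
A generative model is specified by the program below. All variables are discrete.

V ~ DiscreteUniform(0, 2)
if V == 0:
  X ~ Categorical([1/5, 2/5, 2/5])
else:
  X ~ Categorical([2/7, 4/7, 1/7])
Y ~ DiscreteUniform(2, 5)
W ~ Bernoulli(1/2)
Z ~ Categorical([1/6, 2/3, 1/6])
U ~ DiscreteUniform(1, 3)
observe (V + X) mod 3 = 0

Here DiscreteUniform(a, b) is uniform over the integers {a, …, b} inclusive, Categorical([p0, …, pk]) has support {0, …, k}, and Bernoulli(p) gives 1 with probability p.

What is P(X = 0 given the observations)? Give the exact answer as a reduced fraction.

P(X = 0 | obs) = 7/32

Enumerate traces; 216 have nonzero weight after conditioning:
  (V=0, X=0, Y=2, W=0, Z=0, U=1) weight 1/2160
  (V=0, X=0, Y=2, W=0, Z=0, U=2) weight 1/2160
  (V=0, X=0, Y=2, W=0, Z=0, U=3) weight 1/2160
  (V=0, X=0, Y=2, W=0, Z=1, U=1) weight 1/540
  (V=0, X=0, Y=2, W=0, Z=1, U=2) weight 1/540
  (V=0, X=0, Y=2, W=0, Z=1, U=3) weight 1/540
  (V=0, X=0, Y=2, W=0, Z=2, U=1) weight 1/2160
  (V=0, X=0, Y=2, W=0, Z=2, U=2) weight 1/2160
  (V=1, X=2, Y=2, W=0, Z=0, U=1) weight 1/3024
  (V=2, X=1, Y=2, W=0, Z=0, U=1) weight 1/756
  … 206 more
Group by X:
  weight(X=0) = 1/15
  weight(X=1) = 4/21
  weight(X=2) = 1/21
Total weight = 1/15 + 4/21 + 1/21 = 32/105
P(X=0 | obs) = 1/15 / 32/105 = 7/32
P(X=1 | obs) = 4/21 / 32/105 = 5/8
P(X=2 | obs) = 1/21 / 32/105 = 5/32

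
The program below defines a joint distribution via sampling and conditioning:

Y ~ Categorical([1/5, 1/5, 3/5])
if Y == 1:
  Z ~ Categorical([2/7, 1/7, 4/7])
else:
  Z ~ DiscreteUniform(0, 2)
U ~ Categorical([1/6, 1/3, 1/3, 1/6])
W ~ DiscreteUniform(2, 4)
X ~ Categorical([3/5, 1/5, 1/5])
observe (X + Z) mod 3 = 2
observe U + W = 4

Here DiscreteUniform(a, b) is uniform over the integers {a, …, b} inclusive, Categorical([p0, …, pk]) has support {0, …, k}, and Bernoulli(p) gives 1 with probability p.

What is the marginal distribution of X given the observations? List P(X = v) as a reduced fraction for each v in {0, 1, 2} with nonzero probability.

Enumerate traces; 27 have nonzero weight after conditioning:
  (Y=0, Z=0, U=0, W=4, X=2) weight 1/1350
  (Y=0, Z=0, U=1, W=3, X=2) weight 1/675
  (Y=0, Z=0, U=2, W=2, X=2) weight 1/675
  (Y=0, Z=1, U=0, W=4, X=1) weight 1/1350
  (Y=0, Z=1, U=1, W=3, X=1) weight 1/675
  (Y=0, Z=1, U=2, W=2, X=1) weight 1/675
  (Y=0, Z=2, U=0, W=4, X=0) weight 1/450
  (Y=0, Z=2, U=1, W=3, X=0) weight 1/225
  … 19 more
Group by X:
  weight(X=0) = 4/63
  weight(X=1) = 31/1890
  weight(X=2) = 17/945
Total weight = 4/63 + 31/1890 + 17/945 = 37/378
P(X=0 | obs) = 4/63 / 37/378 = 24/37
P(X=1 | obs) = 31/1890 / 37/378 = 31/185
P(X=2 | obs) = 17/945 / 37/378 = 34/185

P(X=0) = 24/37, P(X=1) = 31/185, P(X=2) = 34/185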